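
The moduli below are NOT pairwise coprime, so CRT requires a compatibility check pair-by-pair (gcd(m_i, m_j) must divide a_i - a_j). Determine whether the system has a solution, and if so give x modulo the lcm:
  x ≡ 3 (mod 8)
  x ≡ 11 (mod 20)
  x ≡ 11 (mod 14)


Moduli 8, 20, 14 are not pairwise coprime, so CRT works modulo lcm(m_i) when all pairwise compatibility conditions hold.
Pairwise compatibility: gcd(m_i, m_j) must divide a_i - a_j for every pair.
Merge one congruence at a time:
  Start: x ≡ 3 (mod 8).
  Combine with x ≡ 11 (mod 20): gcd(8, 20) = 4; 11 - 3 = 8, which IS divisible by 4, so compatible.
    Write x = 3 + 8·t and substitute into x ≡ 11 (mod 20): 8·t ≡ 11 − 3 = 8 (mod 20).
    Divide the congruence (and modulus) by g = 4: 2·t ≡ 2 (mod 5).
    The inverse of 2 mod 5 is 3 (since 2·3 = 6 = 1·5 + 1), so t ≡ 3·2 = 6 ≡ 1 (mod 5).
    Then x = 3 + 8·1 = 11, valid modulo lcm(8, 20) = 40: x ≡ 11 (mod 40).
  Combine with x ≡ 11 (mod 14): gcd(40, 14) = 2; 11 - 11 = 0, which IS divisible by 2, so compatible.
    Write x = 11 + 40·t and substitute into x ≡ 11 (mod 14): 40·t ≡ 11 − 11 = 0 (mod 14).
    Divide the congruence (and modulus) by g = 2: 20·t ≡ 0 (mod 7).
    Reduce coefficients mod 7: 6·t ≡ 0 (mod 7).
    The inverse of 6 mod 7 is 6 (since 6·6 = 36 = 5·7 + 1), so t ≡ 6·0 = 0 ≡ 0 (mod 7).
    Then x = 11 + 40·0 = 11, valid modulo lcm(40, 14) = 280: x ≡ 11 (mod 280).
Verify: 11 mod 8 = 3, 11 mod 20 = 11, 11 mod 14 = 11.

x ≡ 11 (mod 280).


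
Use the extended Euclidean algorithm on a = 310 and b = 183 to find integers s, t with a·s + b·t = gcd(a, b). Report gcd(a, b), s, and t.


Euclidean algorithm on (310, 183) — divide until remainder is 0:
  310 = 1 · 183 + 127
  183 = 1 · 127 + 56
  127 = 2 · 56 + 15
  56 = 3 · 15 + 11
  15 = 1 · 11 + 4
  11 = 2 · 4 + 3
  4 = 1 · 3 + 1
  3 = 3 · 1 + 0
gcd(310, 183) = 1.
Track Bezout coefficients alongside the remainders: start with r₀ = 310 = a·1 + b·0 (s = 1, t = 0) and r₁ = 183 = a·0 + b·1 (s = 0, t = 1); each new remainder r_{k+1} = r_{k-1} − q_k·r_k inherits s_{k+1} = s_{k-1} − q_k·s_k, t_{k+1} = t_{k-1} − q_k·t_k, so r_k = a·s_k + b·t_k at every step:
  q = 1: r = 127, s = 1 − 1·0 = 1, t = 0 − 1·1 = -1  (check: 310·1 + 183·(-1) = 127)
  q = 1: r = 56, s = 0 − 1·1 = -1, t = 1 − 1·(-1) = 2  (check: 310·(-1) + 183·2 = 56)
  q = 2: r = 15, s = 1 − 2·(-1) = 3, t = -1 − 2·2 = -5  (check: 310·3 + 183·(-5) = 15)
  q = 3: r = 11, s = -1 − 3·3 = -10, t = 2 − 3·(-5) = 17  (check: 310·(-10) + 183·17 = 11)
  q = 1: r = 4, s = 3 − 1·(-10) = 13, t = -5 − 1·17 = -22  (check: 310·13 + 183·(-22) = 4)
  q = 2: r = 3, s = -10 − 2·13 = -36, t = 17 − 2·(-22) = 61  (check: 310·(-36) + 183·61 = 3)
  q = 1: r = 1, s = 13 − 1·(-36) = 49, t = -22 − 1·61 = -83  (check: 310·49 + 183·(-83) = 1)
The row with r = 1 (the gcd) gives the Bezout coefficients s = 49, t = -83.
Result: 310 · (49) + 183 · (-83) = 1.

gcd(310, 183) = 1; s = 49, t = -83 (check: 310·49 + 183·(-83) = 1).


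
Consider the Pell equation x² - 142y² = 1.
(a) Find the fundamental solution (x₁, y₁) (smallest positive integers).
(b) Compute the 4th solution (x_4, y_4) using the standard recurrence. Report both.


Step 1: Find the fundamental solution (x₁, y₁) of x² - 142y² = 1.
  Expand √142 as a continued fraction. a₀ = ⌊√142⌋ = 11; iterate m_{k+1} = d_k·a_k − m_k, d_{k+1} = (142 − m_{k+1}²)/d_k, a_{k+1} = ⌊(a₀ + m_{k+1})/d_{k+1}⌋ (starting m₀ = 0, d₀ = 1), with convergents p_k = a_k·p_{k-1} + p_{k-2}, q_k = a_k·q_{k-1} + q_{k-2} (p₋₁ = 1, q₋₁ = 0):
  k = 0: a₀ = 11; p₀/q₀ = 11/1; p₀² − 142·q₀² = 121 − 142 = -21.
  k = 1: m = 11, d = 21, a = ⌊(11 + 11)/21⌋ = 1; p/q = (1·11 + 1)/(1·1 + 0) = 12/1; p² − 142·q² = 144 − 142 = 2.
  k = 2: m = 10, d = 2, a = ⌊(11 + 10)/2⌋ = 10; p/q = (10·12 + 11)/(10·1 + 1) = 131/11; p² − 142·q² = 17161 − 17182 = -21.
  k = 3: m = 10, d = 21, a = ⌊(11 + 10)/21⌋ = 1; p/q = (1·131 + 12)/(1·11 + 1) = 143/12; p² − 142·q² = 20449 − 20448 = 1.
  The first convergent with p² − 142·q² = 1 gives the fundamental solution (x₁, y₁) = (143, 12).
Step 2: Apply the recurrence (x_{n+1}, y_{n+1}) = (x₁x_n + 142y₁y_n, x₁y_n + y₁x_n) repeatedly.
  From (x_1, y_1) = (143, 12): x_2 = 143·143 + 142·12·12 = 40897; y_2 = 143·12 + 12·143 = 3432.
  From (x_2, y_2) = (40897, 3432): x_3 = 143·40897 + 142·12·3432 = 11696399; y_3 = 143·3432 + 12·40897 = 981540.
  From (x_3, y_3) = (11696399, 981540): x_4 = 143·11696399 + 142·12·981540 = 3345129217; y_4 = 143·981540 + 12·11696399 = 280717008.
Step 3: Verify x_4² - 142·y_4² = 11189889478427033089 - 11189889478427033088 = 1 (should be 1). ✓

(x_1, y_1) = (143, 12); (x_4, y_4) = (3345129217, 280717008).


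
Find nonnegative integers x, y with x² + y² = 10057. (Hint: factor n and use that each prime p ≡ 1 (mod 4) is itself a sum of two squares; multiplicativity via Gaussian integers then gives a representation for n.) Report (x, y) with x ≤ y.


Step 1: Factor n = 10057 = 89 · 113.
Step 2: Check the mod-4 condition on each prime factor: 89 ≡ 1 (mod 4), exponent 1; 113 ≡ 1 (mod 4), exponent 1.
All primes ≡ 3 (mod 4) appear to even exponent (or don't appear), so by the two-squares theorem n IS expressible as a sum of two squares.
Step 3: Build a representation. Here n = 89 · 113 is a product of primes ≡ 1 (mod 4). Each prime p ≡ 1 (mod 4) is itself a sum of two squares; find a² by testing p − a² for a perfect square:
  89: 89 − 1² = 88, 89 − 2² = 85, 89 − 3² = 80, 89 − 4² = 73, 89 − 5² = 64 = 8² ⇒ 89 = 5² + 8².
  113: 113 − 1² = 112, 113 − 2² = 109, 113 − 3² = 104, 113 − 4² = 97, 113 − 5² = 88, 113 − 6² = 77, 113 − 7² = 64 = 8² ⇒ 113 = 7² + 8².
  Combine using the Brahmagupta–Fibonacci identity (a² + b²)(c² + d²) = (ac − bd)² + (ad + bc)² = (ac + bd)² + (ad − bc)²:
  89 · 113 = 10057: from (5² + 8²)(7² + 8²), take (5·7 − 8·8, 5·8 + 8·7) = (35 − 64, 40 + 56) = (-29, 96); dropping signs (only squares matter) gives (29, 96); check 29² + 96² = 841 + 9216 = 10057 ✓.
Step 4: Order so x ≤ y and verify: 29² + 96² = 841 + 9216 = 10057 = n. ✓

n = 10057 = 29² + 96² (one valid representation with x ≤ y).


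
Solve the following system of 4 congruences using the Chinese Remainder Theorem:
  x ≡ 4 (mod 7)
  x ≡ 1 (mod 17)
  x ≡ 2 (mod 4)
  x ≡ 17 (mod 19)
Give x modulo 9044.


Product of moduli M = 7 · 17 · 4 · 19 = 9044.
Merge one congruence at a time:
  Start: x ≡ 4 (mod 7).
  Combine with x ≡ 1 (mod 17); new modulus lcm = 119.
    Write x = 4 + 7·t and substitute into x ≡ 1 (mod 17): 7·t ≡ 1 − 4 = -3 (mod 17).
    Reduce coefficients mod 17: 7·t ≡ 14 (mod 17).
    The inverse of 7 mod 17 is 5 (since 7·5 = 35 = 2·17 + 1), so t ≡ 5·14 = 70 ≡ 2 (mod 17).
    Then x = 4 + 7·2 = 18, valid modulo lcm(7, 17) = 119: x ≡ 18 (mod 119).
  Combine with x ≡ 2 (mod 4); new modulus lcm = 476.
    Write x = 18 + 119·t and substitute into x ≡ 2 (mod 4): 119·t ≡ 2 − 18 = -16 (mod 4).
    Reduce coefficients mod 4: 3·t ≡ 0 (mod 4).
    The inverse of 3 mod 4 is 3 (since 3·3 = 9 = 2·4 + 1), so t ≡ 3·0 = 0 ≡ 0 (mod 4).
    Then x = 18 + 119·0 = 18, valid modulo lcm(119, 4) = 476: x ≡ 18 (mod 476).
  Combine with x ≡ 17 (mod 19); new modulus lcm = 9044.
    Write x = 18 + 476·t and substitute into x ≡ 17 (mod 19): 476·t ≡ 17 − 18 = -1 (mod 19).
    Reduce coefficients mod 19: 1·t ≡ 18 (mod 19).
    So t ≡ 18 (mod 19).
    Then x = 18 + 476·18 = 8586, valid modulo lcm(476, 19) = 9044: x ≡ 8586 (mod 9044).
Verify against each original: 8586 mod 7 = 4, 8586 mod 17 = 1, 8586 mod 4 = 2, 8586 mod 19 = 17.

x ≡ 8586 (mod 9044).


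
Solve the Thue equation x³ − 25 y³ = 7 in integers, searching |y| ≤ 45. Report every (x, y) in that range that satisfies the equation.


The equation is x³ - 25y³ = 7. For fixed y, x³ = 25·y³ + 7, so a solution requires the RHS to be a perfect cube.
Strategy: iterate y from -45 to 45, compute RHS = 25·y³ + 7, and check whether it is a (positive or negative) perfect cube.
Check small values of y:
  y = 0: RHS = 7 is not a perfect cube.
  y = 1: RHS = 32 is not a perfect cube.
  y = -1: RHS = -18 is not a perfect cube.
  y = 2: RHS = 207 is not a perfect cube.
  y = -2: RHS = -193 is not a perfect cube.
  y = 3: RHS = 682 is not a perfect cube.
  y = -3: RHS = -668 is not a perfect cube.
Continuing the search up to |y| = 45 finds no solutions either.
No (x, y) in the scanned range satisfies the equation.

No integer solutions with |y| ≤ 45.


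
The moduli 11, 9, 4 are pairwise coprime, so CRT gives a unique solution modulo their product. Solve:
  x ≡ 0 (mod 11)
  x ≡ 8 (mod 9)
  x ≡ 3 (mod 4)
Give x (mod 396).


Moduli 11, 9, 4 are pairwise coprime; by CRT there is a unique solution modulo M = 11 · 9 · 4 = 396.
Solve pairwise, accumulating the modulus:
  Start with x ≡ 0 (mod 11).
  Combine with x ≡ 8 (mod 9): since gcd(11, 9) = 1, we get a unique residue mod 99.
    Write x = 0 + 11·t and substitute into x ≡ 8 (mod 9): 11·t ≡ 8 − 0 = 8 (mod 9).
    Reduce coefficients mod 9: 2·t ≡ 8 (mod 9).
    The inverse of 2 mod 9 is 5 (since 2·5 = 10 = 1·9 + 1), so t ≡ 5·8 = 40 ≡ 4 (mod 9).
    Then x = 0 + 11·4 = 44, valid modulo lcm(11, 9) = 99: x ≡ 44 (mod 99).
  Combine with x ≡ 3 (mod 4): since gcd(99, 4) = 1, we get a unique residue mod 396.
    Write x = 44 + 99·t and substitute into x ≡ 3 (mod 4): 99·t ≡ 3 − 44 = -41 (mod 4).
    Reduce coefficients mod 4: 3·t ≡ 3 (mod 4).
    The inverse of 3 mod 4 is 3 (since 3·3 = 9 = 2·4 + 1), so t ≡ 3·3 = 9 ≡ 1 (mod 4).
    Then x = 44 + 99·1 = 143, valid modulo lcm(99, 4) = 396: x ≡ 143 (mod 396).
Verify: 143 mod 11 = 0 ✓, 143 mod 9 = 8 ✓, 143 mod 4 = 3 ✓.

x ≡ 143 (mod 396).


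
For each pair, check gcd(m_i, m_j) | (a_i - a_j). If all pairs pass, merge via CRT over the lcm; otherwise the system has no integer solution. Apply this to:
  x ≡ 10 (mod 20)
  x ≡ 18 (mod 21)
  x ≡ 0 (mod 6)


Moduli 20, 21, 6 are not pairwise coprime, so CRT works modulo lcm(m_i) when all pairwise compatibility conditions hold.
Pairwise compatibility: gcd(m_i, m_j) must divide a_i - a_j for every pair.
Merge one congruence at a time:
  Start: x ≡ 10 (mod 20).
  Combine with x ≡ 18 (mod 21): gcd(20, 21) = 1; 18 - 10 = 8, which IS divisible by 1, so compatible.
    Write x = 10 + 20·t and substitute into x ≡ 18 (mod 21): 20·t ≡ 18 − 10 = 8 (mod 21).
    The inverse of 20 mod 21 is 20 (since 20·20 = 400 = 19·21 + 1), so t ≡ 20·8 = 160 ≡ 13 (mod 21).
    Then x = 10 + 20·13 = 270, valid modulo lcm(20, 21) = 420: x ≡ 270 (mod 420).
  Combine with x ≡ 0 (mod 6): gcd(420, 6) = 6; 0 - 270 = -270, which IS divisible by 6, so compatible.
    Write x = 270 + 420·t and substitute into x ≡ 0 (mod 6): 420·t ≡ 0 − 270 = -270 (mod 6).
    Divide the congruence (and modulus) by g = 6: 70·t ≡ -45 (mod 1).
    Modulo 1 every t works; take t = 0.
    Then x = 270 + 420·0 = 270, valid modulo lcm(420, 6) = 420: x ≡ 270 (mod 420).
Verify: 270 mod 20 = 10, 270 mod 21 = 18, 270 mod 6 = 0.

x ≡ 270 (mod 420).


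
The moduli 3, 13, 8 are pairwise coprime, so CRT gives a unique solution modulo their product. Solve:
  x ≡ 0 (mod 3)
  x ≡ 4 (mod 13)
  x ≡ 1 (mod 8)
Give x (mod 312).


Moduli 3, 13, 8 are pairwise coprime; by CRT there is a unique solution modulo M = 3 · 13 · 8 = 312.
Solve pairwise, accumulating the modulus:
  Start with x ≡ 0 (mod 3).
  Combine with x ≡ 4 (mod 13): since gcd(3, 13) = 1, we get a unique residue mod 39.
    Write x = 0 + 3·t and substitute into x ≡ 4 (mod 13): 3·t ≡ 4 − 0 = 4 (mod 13).
    The inverse of 3 mod 13 is 9 (since 3·9 = 27 = 2·13 + 1), so t ≡ 9·4 = 36 ≡ 10 (mod 13).
    Then x = 0 + 3·10 = 30, valid modulo lcm(3, 13) = 39: x ≡ 30 (mod 39).
  Combine with x ≡ 1 (mod 8): since gcd(39, 8) = 1, we get a unique residue mod 312.
    Write x = 30 + 39·t and substitute into x ≡ 1 (mod 8): 39·t ≡ 1 − 30 = -29 (mod 8).
    Reduce coefficients mod 8: 7·t ≡ 3 (mod 8).
    The inverse of 7 mod 8 is 7 (since 7·7 = 49 = 6·8 + 1), so t ≡ 7·3 = 21 ≡ 5 (mod 8).
    Then x = 30 + 39·5 = 225, valid modulo lcm(39, 8) = 312: x ≡ 225 (mod 312).
Verify: 225 mod 3 = 0 ✓, 225 mod 13 = 4 ✓, 225 mod 8 = 1 ✓.

x ≡ 225 (mod 312).


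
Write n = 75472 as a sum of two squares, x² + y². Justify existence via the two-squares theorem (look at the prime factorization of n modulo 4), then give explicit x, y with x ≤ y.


Step 1: Factor n = 75472 = 2^4 · 53 · 89.
Step 2: Check the mod-4 condition on each prime factor: 2 = 2 (special); 53 ≡ 1 (mod 4), exponent 1; 89 ≡ 1 (mod 4), exponent 1.
All primes ≡ 3 (mod 4) appear to even exponent (or don't appear), so by the two-squares theorem n IS expressible as a sum of two squares.
Step 3: Build a representation. Group n = k² · m with k = 4 and m = 53 · 89 = 4717 (a product of primes ≡ 1 (mod 4)); a representation of m scales to one of n via (k·x)² + (k·y)² = k²(x² + y²). Each prime p ≡ 1 (mod 4) is itself a sum of two squares; find a² by testing p − a² for a perfect square:
  53: 53 − 1² = 52, 53 − 2² = 49 = 7² ⇒ 53 = 2² + 7².
  89: 89 − 1² = 88, 89 − 2² = 85, 89 − 3² = 80, 89 − 4² = 73, 89 − 5² = 64 = 8² ⇒ 89 = 5² + 8².
  Combine using the Brahmagupta–Fibonacci identity (a² + b²)(c² + d²) = (ac − bd)² + (ad + bc)² = (ac + bd)² + (ad − bc)²:
  53 · 89 = 4717: from (2² + 7²)(5² + 8²), take (2·5 − 7·8, 2·8 + 7·5) = (10 − 56, 16 + 35) = (-46, 51); dropping signs (only squares matter) gives (46, 51); check 46² + 51² = 2116 + 2601 = 4717 ✓.
  Scale by k = 4: (4·46, 4·51) = (184, 204).
Step 4: Order so x ≤ y and verify: 184² + 204² = 33856 + 41616 = 75472 = n. ✓

n = 75472 = 184² + 204² (one valid representation with x ≤ y).


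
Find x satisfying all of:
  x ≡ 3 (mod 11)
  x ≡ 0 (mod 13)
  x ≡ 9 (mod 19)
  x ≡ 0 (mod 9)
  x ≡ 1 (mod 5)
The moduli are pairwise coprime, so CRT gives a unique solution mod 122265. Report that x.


Product of moduli M = 11 · 13 · 19 · 9 · 5 = 122265.
Merge one congruence at a time:
  Start: x ≡ 3 (mod 11).
  Combine with x ≡ 0 (mod 13); new modulus lcm = 143.
    Write x = 3 + 11·t and substitute into x ≡ 0 (mod 13): 11·t ≡ 0 − 3 = -3 (mod 13).
    Reduce coefficients mod 13: 11·t ≡ 10 (mod 13).
    The inverse of 11 mod 13 is 6 (since 11·6 = 66 = 5·13 + 1), so t ≡ 6·10 = 60 ≡ 8 (mod 13).
    Then x = 3 + 11·8 = 91, valid modulo lcm(11, 13) = 143: x ≡ 91 (mod 143).
  Combine with x ≡ 9 (mod 19); new modulus lcm = 2717.
    Write x = 91 + 143·t and substitute into x ≡ 9 (mod 19): 143·t ≡ 9 − 91 = -82 (mod 19).
    Reduce coefficients mod 19: 10·t ≡ 13 (mod 19).
    The inverse of 10 mod 19 is 2 (since 10·2 = 20 = 1·19 + 1), so t ≡ 2·13 = 26 ≡ 7 (mod 19).
    Then x = 91 + 143·7 = 1092, valid modulo lcm(143, 19) = 2717: x ≡ 1092 (mod 2717).
  Combine with x ≡ 0 (mod 9); new modulus lcm = 24453.
    Write x = 1092 + 2717·t and substitute into x ≡ 0 (mod 9): 2717·t ≡ 0 − 1092 = -1092 (mod 9).
    Reduce coefficients mod 9: 8·t ≡ 6 (mod 9).
    The inverse of 8 mod 9 is 8 (since 8·8 = 64 = 7·9 + 1), so t ≡ 8·6 = 48 ≡ 3 (mod 9).
    Then x = 1092 + 2717·3 = 9243, valid modulo lcm(2717, 9) = 24453: x ≡ 9243 (mod 24453).
  Combine with x ≡ 1 (mod 5); new modulus lcm = 122265.
    Write x = 9243 + 24453·t and substitute into x ≡ 1 (mod 5): 24453·t ≡ 1 − 9243 = -9242 (mod 5).
    Reduce coefficients mod 5: 3·t ≡ 3 (mod 5).
    The inverse of 3 mod 5 is 2 (since 3·2 = 6 = 1·5 + 1), so t ≡ 2·3 = 6 ≡ 1 (mod 5).
    Then x = 9243 + 24453·1 = 33696, valid modulo lcm(24453, 5) = 122265: x ≡ 33696 (mod 122265).
Verify against each original: 33696 mod 11 = 3, 33696 mod 13 = 0, 33696 mod 19 = 9, 33696 mod 9 = 0, 33696 mod 5 = 1.

x ≡ 33696 (mod 122265).


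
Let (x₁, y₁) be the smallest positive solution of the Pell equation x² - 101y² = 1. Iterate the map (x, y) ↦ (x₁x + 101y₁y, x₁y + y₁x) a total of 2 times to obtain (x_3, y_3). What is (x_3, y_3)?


Step 1: Find the fundamental solution (x₁, y₁) of x² - 101y² = 1.
  Expand √101 as a continued fraction. a₀ = ⌊√101⌋ = 10; iterate m_{k+1} = d_k·a_k − m_k, d_{k+1} = (101 − m_{k+1}²)/d_k, a_{k+1} = ⌊(a₀ + m_{k+1})/d_{k+1}⌋ (starting m₀ = 0, d₀ = 1), with convergents p_k = a_k·p_{k-1} + p_{k-2}, q_k = a_k·q_{k-1} + q_{k-2} (p₋₁ = 1, q₋₁ = 0):
  k = 0: a₀ = 10; p₀/q₀ = 10/1; p₀² − 101·q₀² = 100 − 101 = -1.
  k = 1: m = 10, d = 1, a = ⌊(10 + 10)/1⌋ = 20; p/q = (20·10 + 1)/(20·1 + 0) = 201/20; p² − 101·q² = 40401 − 40400 = 1.
  The first convergent with p² − 101·q² = 1 gives the fundamental solution (x₁, y₁) = (201, 20).
Step 2: Apply the recurrence (x_{n+1}, y_{n+1}) = (x₁x_n + 101y₁y_n, x₁y_n + y₁x_n) repeatedly.
  From (x_1, y_1) = (201, 20): x_2 = 201·201 + 101·20·20 = 80801; y_2 = 201·20 + 20·201 = 8040.
  From (x_2, y_2) = (80801, 8040): x_3 = 201·80801 + 101·20·8040 = 32481801; y_3 = 201·8040 + 20·80801 = 3232060.
Step 3: Verify x_3² - 101·y_3² = 1055067396203601 - 1055067396203600 = 1 (should be 1). ✓

(x_1, y_1) = (201, 20); (x_3, y_3) = (32481801, 3232060).


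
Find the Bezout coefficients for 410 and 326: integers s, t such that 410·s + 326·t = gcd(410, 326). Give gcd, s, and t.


Euclidean algorithm on (410, 326) — divide until remainder is 0:
  410 = 1 · 326 + 84
  326 = 3 · 84 + 74
  84 = 1 · 74 + 10
  74 = 7 · 10 + 4
  10 = 2 · 4 + 2
  4 = 2 · 2 + 0
gcd(410, 326) = 2.
Track Bezout coefficients alongside the remainders: start with r₀ = 410 = a·1 + b·0 (s = 1, t = 0) and r₁ = 326 = a·0 + b·1 (s = 0, t = 1); each new remainder r_{k+1} = r_{k-1} − q_k·r_k inherits s_{k+1} = s_{k-1} − q_k·s_k, t_{k+1} = t_{k-1} − q_k·t_k, so r_k = a·s_k + b·t_k at every step:
  q = 1: r = 84, s = 1 − 1·0 = 1, t = 0 − 1·1 = -1  (check: 410·1 + 326·(-1) = 84)
  q = 3: r = 74, s = 0 − 3·1 = -3, t = 1 − 3·(-1) = 4  (check: 410·(-3) + 326·4 = 74)
  q = 1: r = 10, s = 1 − 1·(-3) = 4, t = -1 − 1·4 = -5  (check: 410·4 + 326·(-5) = 10)
  q = 7: r = 4, s = -3 − 7·4 = -31, t = 4 − 7·(-5) = 39  (check: 410·(-31) + 326·39 = 4)
  q = 2: r = 2, s = 4 − 2·(-31) = 66, t = -5 − 2·39 = -83  (check: 410·66 + 326·(-83) = 2)
The row with r = 2 (the gcd) gives the Bezout coefficients s = 66, t = -83.
Result: 410 · (66) + 326 · (-83) = 2.

gcd(410, 326) = 2; s = 66, t = -83 (check: 410·66 + 326·(-83) = 2).


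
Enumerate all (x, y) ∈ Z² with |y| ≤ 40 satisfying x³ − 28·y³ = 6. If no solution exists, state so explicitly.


The equation is x³ - 28y³ = 6. For fixed y, x³ = 28·y³ + 6, so a solution requires the RHS to be a perfect cube.
Strategy: iterate y from -40 to 40, compute RHS = 28·y³ + 6, and check whether it is a (positive or negative) perfect cube.
Check small values of y:
  y = 0: RHS = 6 is not a perfect cube.
  y = 1: RHS = 34 is not a perfect cube.
  y = -1: RHS = -22 is not a perfect cube.
  y = 2: RHS = 230 is not a perfect cube.
  y = -2: RHS = -218 is not a perfect cube.
  y = 3: RHS = 762 is not a perfect cube.
  y = -3: RHS = -750 is not a perfect cube.
Continuing the search up to |y| = 40 finds no solutions either.
No (x, y) in the scanned range satisfies the equation.

No integer solutions with |y| ≤ 40.


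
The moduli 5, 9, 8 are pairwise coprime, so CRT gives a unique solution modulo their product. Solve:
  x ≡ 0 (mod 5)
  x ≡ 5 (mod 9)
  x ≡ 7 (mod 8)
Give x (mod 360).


Moduli 5, 9, 8 are pairwise coprime; by CRT there is a unique solution modulo M = 5 · 9 · 8 = 360.
Solve pairwise, accumulating the modulus:
  Start with x ≡ 0 (mod 5).
  Combine with x ≡ 5 (mod 9): since gcd(5, 9) = 1, we get a unique residue mod 45.
    Write x = 0 + 5·t and substitute into x ≡ 5 (mod 9): 5·t ≡ 5 − 0 = 5 (mod 9).
    The inverse of 5 mod 9 is 2 (since 5·2 = 10 = 1·9 + 1), so t ≡ 2·5 = 10 ≡ 1 (mod 9).
    Then x = 0 + 5·1 = 5, valid modulo lcm(5, 9) = 45: x ≡ 5 (mod 45).
  Combine with x ≡ 7 (mod 8): since gcd(45, 8) = 1, we get a unique residue mod 360.
    Write x = 5 + 45·t and substitute into x ≡ 7 (mod 8): 45·t ≡ 7 − 5 = 2 (mod 8).
    Reduce coefficients mod 8: 5·t ≡ 2 (mod 8).
    The inverse of 5 mod 8 is 5 (since 5·5 = 25 = 3·8 + 1), so t ≡ 5·2 = 10 ≡ 2 (mod 8).
    Then x = 5 + 45·2 = 95, valid modulo lcm(45, 8) = 360: x ≡ 95 (mod 360).
Verify: 95 mod 5 = 0 ✓, 95 mod 9 = 5 ✓, 95 mod 8 = 7 ✓.

x ≡ 95 (mod 360).


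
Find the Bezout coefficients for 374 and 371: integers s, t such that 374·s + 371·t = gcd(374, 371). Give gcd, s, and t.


Euclidean algorithm on (374, 371) — divide until remainder is 0:
  374 = 1 · 371 + 3
  371 = 123 · 3 + 2
  3 = 1 · 2 + 1
  2 = 2 · 1 + 0
gcd(374, 371) = 1.
Track Bezout coefficients alongside the remainders: start with r₀ = 374 = a·1 + b·0 (s = 1, t = 0) and r₁ = 371 = a·0 + b·1 (s = 0, t = 1); each new remainder r_{k+1} = r_{k-1} − q_k·r_k inherits s_{k+1} = s_{k-1} − q_k·s_k, t_{k+1} = t_{k-1} − q_k·t_k, so r_k = a·s_k + b·t_k at every step:
  q = 1: r = 3, s = 1 − 1·0 = 1, t = 0 − 1·1 = -1  (check: 374·1 + 371·(-1) = 3)
  q = 123: r = 2, s = 0 − 123·1 = -123, t = 1 − 123·(-1) = 124  (check: 374·(-123) + 371·124 = 2)
  q = 1: r = 1, s = 1 − 1·(-123) = 124, t = -1 − 1·124 = -125  (check: 374·124 + 371·(-125) = 1)
The row with r = 1 (the gcd) gives the Bezout coefficients s = 124, t = -125.
Result: 374 · (124) + 371 · (-125) = 1.

gcd(374, 371) = 1; s = 124, t = -125 (check: 374·124 + 371·(-125) = 1).


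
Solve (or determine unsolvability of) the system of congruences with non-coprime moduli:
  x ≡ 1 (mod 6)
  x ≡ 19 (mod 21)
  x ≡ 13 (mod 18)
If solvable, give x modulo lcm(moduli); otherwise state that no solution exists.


Moduli 6, 21, 18 are not pairwise coprime, so CRT works modulo lcm(m_i) when all pairwise compatibility conditions hold.
Pairwise compatibility: gcd(m_i, m_j) must divide a_i - a_j for every pair.
Merge one congruence at a time:
  Start: x ≡ 1 (mod 6).
  Combine with x ≡ 19 (mod 21): gcd(6, 21) = 3; 19 - 1 = 18, which IS divisible by 3, so compatible.
    Write x = 1 + 6·t and substitute into x ≡ 19 (mod 21): 6·t ≡ 19 − 1 = 18 (mod 21).
    Divide the congruence (and modulus) by g = 3: 2·t ≡ 6 (mod 7).
    The inverse of 2 mod 7 is 4 (since 2·4 = 8 = 1·7 + 1), so t ≡ 4·6 = 24 ≡ 3 (mod 7).
    Then x = 1 + 6·3 = 19, valid modulo lcm(6, 21) = 42: x ≡ 19 (mod 42).
  Combine with x ≡ 13 (mod 18): gcd(42, 18) = 6; 13 - 19 = -6, which IS divisible by 6, so compatible.
    Write x = 19 + 42·t and substitute into x ≡ 13 (mod 18): 42·t ≡ 13 − 19 = -6 (mod 18).
    Divide the congruence (and modulus) by g = 6: 7·t ≡ -1 (mod 3).
    Reduce coefficients mod 3: 1·t ≡ 2 (mod 3).
    So t ≡ 2 (mod 3).
    Then x = 19 + 42·2 = 103, valid modulo lcm(42, 18) = 126: x ≡ 103 (mod 126).
Verify: 103 mod 6 = 1, 103 mod 21 = 19, 103 mod 18 = 13.

x ≡ 103 (mod 126).


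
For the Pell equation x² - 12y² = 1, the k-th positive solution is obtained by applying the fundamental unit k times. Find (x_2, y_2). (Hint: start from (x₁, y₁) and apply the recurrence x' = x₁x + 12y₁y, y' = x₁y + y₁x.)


Step 1: Find the fundamental solution (x₁, y₁) of x² - 12y² = 1.
  Expand √12 as a continued fraction. a₀ = ⌊√12⌋ = 3; iterate m_{k+1} = d_k·a_k − m_k, d_{k+1} = (12 − m_{k+1}²)/d_k, a_{k+1} = ⌊(a₀ + m_{k+1})/d_{k+1}⌋ (starting m₀ = 0, d₀ = 1), with convergents p_k = a_k·p_{k-1} + p_{k-2}, q_k = a_k·q_{k-1} + q_{k-2} (p₋₁ = 1, q₋₁ = 0):
  k = 0: a₀ = 3; p₀/q₀ = 3/1; p₀² − 12·q₀² = 9 − 12 = -3.
  k = 1: m = 3, d = 3, a = ⌊(3 + 3)/3⌋ = 2; p/q = (2·3 + 1)/(2·1 + 0) = 7/2; p² − 12·q² = 49 − 48 = 1.
  The first convergent with p² − 12·q² = 1 gives the fundamental solution (x₁, y₁) = (7, 2).
Step 2: Apply the recurrence (x_{n+1}, y_{n+1}) = (x₁x_n + 12y₁y_n, x₁y_n + y₁x_n) repeatedly.
  From (x_1, y_1) = (7, 2): x_2 = 7·7 + 12·2·2 = 97; y_2 = 7·2 + 2·7 = 28.
Step 3: Verify x_2² - 12·y_2² = 9409 - 9408 = 1 (should be 1). ✓

(x_1, y_1) = (7, 2); (x_2, y_2) = (97, 28).


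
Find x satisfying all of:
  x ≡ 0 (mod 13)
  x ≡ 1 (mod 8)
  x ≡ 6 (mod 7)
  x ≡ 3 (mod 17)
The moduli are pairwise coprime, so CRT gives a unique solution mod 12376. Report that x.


Product of moduli M = 13 · 8 · 7 · 17 = 12376.
Merge one congruence at a time:
  Start: x ≡ 0 (mod 13).
  Combine with x ≡ 1 (mod 8); new modulus lcm = 104.
    Write x = 0 + 13·t and substitute into x ≡ 1 (mod 8): 13·t ≡ 1 − 0 = 1 (mod 8).
    Reduce coefficients mod 8: 5·t ≡ 1 (mod 8).
    The inverse of 5 mod 8 is 5 (since 5·5 = 25 = 3·8 + 1), so t ≡ 5·1 = 5 ≡ 5 (mod 8).
    Then x = 0 + 13·5 = 65, valid modulo lcm(13, 8) = 104: x ≡ 65 (mod 104).
  Combine with x ≡ 6 (mod 7); new modulus lcm = 728.
    Write x = 65 + 104·t and substitute into x ≡ 6 (mod 7): 104·t ≡ 6 − 65 = -59 (mod 7).
    Reduce coefficients mod 7: 6·t ≡ 4 (mod 7).
    The inverse of 6 mod 7 is 6 (since 6·6 = 36 = 5·7 + 1), so t ≡ 6·4 = 24 ≡ 3 (mod 7).
    Then x = 65 + 104·3 = 377, valid modulo lcm(104, 7) = 728: x ≡ 377 (mod 728).
  Combine with x ≡ 3 (mod 17); new modulus lcm = 12376.
    Write x = 377 + 728·t and substitute into x ≡ 3 (mod 17): 728·t ≡ 3 − 377 = -374 (mod 17).
    Reduce coefficients mod 17: 14·t ≡ 0 (mod 17).
    The inverse of 14 mod 17 is 11 (since 14·11 = 154 = 9·17 + 1), so t ≡ 11·0 = 0 ≡ 0 (mod 17).
    Then x = 377 + 728·0 = 377, valid modulo lcm(728, 17) = 12376: x ≡ 377 (mod 12376).
Verify against each original: 377 mod 13 = 0, 377 mod 8 = 1, 377 mod 7 = 6, 377 mod 17 = 3.

x ≡ 377 (mod 12376).


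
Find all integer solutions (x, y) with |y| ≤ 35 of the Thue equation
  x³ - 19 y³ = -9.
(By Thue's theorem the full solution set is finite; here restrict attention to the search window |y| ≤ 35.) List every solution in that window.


The equation is x³ - 19y³ = -9. For fixed y, x³ = 19·y³ − 9, so a solution requires the RHS to be a perfect cube.
Strategy: iterate y from -35 to 35, compute RHS = 19·y³ − 9, and check whether it is a (positive or negative) perfect cube.
Check small values of y:
  y = 0: RHS = -9 is not a perfect cube.
  y = 1: RHS = 10 is not a perfect cube.
  y = -1: RHS = -28 is not a perfect cube.
  y = 2: RHS = 143 is not a perfect cube.
  y = -2: RHS = -161 is not a perfect cube.
  y = 3: RHS = 504 is not a perfect cube.
  y = -3: RHS = -522 is not a perfect cube.
Continuing the search up to |y| = 35 finds no solutions either.
No (x, y) in the scanned range satisfies the equation.

No integer solutions with |y| ≤ 35.


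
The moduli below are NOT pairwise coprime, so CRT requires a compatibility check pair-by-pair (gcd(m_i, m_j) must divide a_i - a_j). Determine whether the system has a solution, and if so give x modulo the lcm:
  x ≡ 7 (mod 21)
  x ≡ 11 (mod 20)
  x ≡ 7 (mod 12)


Moduli 21, 20, 12 are not pairwise coprime, so CRT works modulo lcm(m_i) when all pairwise compatibility conditions hold.
Pairwise compatibility: gcd(m_i, m_j) must divide a_i - a_j for every pair.
Merge one congruence at a time:
  Start: x ≡ 7 (mod 21).
  Combine with x ≡ 11 (mod 20): gcd(21, 20) = 1; 11 - 7 = 4, which IS divisible by 1, so compatible.
    Write x = 7 + 21·t and substitute into x ≡ 11 (mod 20): 21·t ≡ 11 − 7 = 4 (mod 20).
    Reduce coefficients mod 20: 1·t ≡ 4 (mod 20).
    So t ≡ 4 (mod 20).
    Then x = 7 + 21·4 = 91, valid modulo lcm(21, 20) = 420: x ≡ 91 (mod 420).
  Combine with x ≡ 7 (mod 12): gcd(420, 12) = 12; 7 - 91 = -84, which IS divisible by 12, so compatible.
    Write x = 91 + 420·t and substitute into x ≡ 7 (mod 12): 420·t ≡ 7 − 91 = -84 (mod 12).
    Divide the congruence (and modulus) by g = 12: 35·t ≡ -7 (mod 1).
    Modulo 1 every t works; take t = 0.
    Then x = 91 + 420·0 = 91, valid modulo lcm(420, 12) = 420: x ≡ 91 (mod 420).
Verify: 91 mod 21 = 7, 91 mod 20 = 11, 91 mod 12 = 7.

x ≡ 91 (mod 420).


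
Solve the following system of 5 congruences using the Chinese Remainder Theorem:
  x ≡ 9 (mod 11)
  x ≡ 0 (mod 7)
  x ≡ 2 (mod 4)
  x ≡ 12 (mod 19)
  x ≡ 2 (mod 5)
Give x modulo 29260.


Product of moduli M = 11 · 7 · 4 · 19 · 5 = 29260.
Merge one congruence at a time:
  Start: x ≡ 9 (mod 11).
  Combine with x ≡ 0 (mod 7); new modulus lcm = 77.
    Write x = 9 + 11·t and substitute into x ≡ 0 (mod 7): 11·t ≡ 0 − 9 = -9 (mod 7).
    Reduce coefficients mod 7: 4·t ≡ 5 (mod 7).
    The inverse of 4 mod 7 is 2 (since 4·2 = 8 = 1·7 + 1), so t ≡ 2·5 = 10 ≡ 3 (mod 7).
    Then x = 9 + 11·3 = 42, valid modulo lcm(11, 7) = 77: x ≡ 42 (mod 77).
  Combine with x ≡ 2 (mod 4); new modulus lcm = 308.
    Write x = 42 + 77·t and substitute into x ≡ 2 (mod 4): 77·t ≡ 2 − 42 = -40 (mod 4).
    Reduce coefficients mod 4: 1·t ≡ 0 (mod 4).
    So t ≡ 0 (mod 4).
    Then x = 42 + 77·0 = 42, valid modulo lcm(77, 4) = 308: x ≡ 42 (mod 308).
  Combine with x ≡ 12 (mod 19); new modulus lcm = 5852.
    Write x = 42 + 308·t and substitute into x ≡ 12 (mod 19): 308·t ≡ 12 − 42 = -30 (mod 19).
    Reduce coefficients mod 19: 4·t ≡ 8 (mod 19).
    The inverse of 4 mod 19 is 5 (since 4·5 = 20 = 1·19 + 1), so t ≡ 5·8 = 40 ≡ 2 (mod 19).
    Then x = 42 + 308·2 = 658, valid modulo lcm(308, 19) = 5852: x ≡ 658 (mod 5852).
  Combine with x ≡ 2 (mod 5); new modulus lcm = 29260.
    Write x = 658 + 5852·t and substitute into x ≡ 2 (mod 5): 5852·t ≡ 2 − 658 = -656 (mod 5).
    Reduce coefficients mod 5: 2·t ≡ 4 (mod 5).
    The inverse of 2 mod 5 is 3 (since 2·3 = 6 = 1·5 + 1), so t ≡ 3·4 = 12 ≡ 2 (mod 5).
    Then x = 658 + 5852·2 = 12362, valid modulo lcm(5852, 5) = 29260: x ≡ 12362 (mod 29260).
Verify against each original: 12362 mod 11 = 9, 12362 mod 7 = 0, 12362 mod 4 = 2, 12362 mod 19 = 12, 12362 mod 5 = 2.

x ≡ 12362 (mod 29260).


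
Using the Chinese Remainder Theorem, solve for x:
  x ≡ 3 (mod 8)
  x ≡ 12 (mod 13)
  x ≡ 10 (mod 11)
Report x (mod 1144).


Moduli 8, 13, 11 are pairwise coprime; by CRT there is a unique solution modulo M = 8 · 13 · 11 = 1144.
Solve pairwise, accumulating the modulus:
  Start with x ≡ 3 (mod 8).
  Combine with x ≡ 12 (mod 13): since gcd(8, 13) = 1, we get a unique residue mod 104.
    Write x = 3 + 8·t and substitute into x ≡ 12 (mod 13): 8·t ≡ 12 − 3 = 9 (mod 13).
    The inverse of 8 mod 13 is 5 (since 8·5 = 40 = 3·13 + 1), so t ≡ 5·9 = 45 ≡ 6 (mod 13).
    Then x = 3 + 8·6 = 51, valid modulo lcm(8, 13) = 104: x ≡ 51 (mod 104).
  Combine with x ≡ 10 (mod 11): since gcd(104, 11) = 1, we get a unique residue mod 1144.
    Write x = 51 + 104·t and substitute into x ≡ 10 (mod 11): 104·t ≡ 10 − 51 = -41 (mod 11).
    Reduce coefficients mod 11: 5·t ≡ 3 (mod 11).
    The inverse of 5 mod 11 is 9 (since 5·9 = 45 = 4·11 + 1), so t ≡ 9·3 = 27 ≡ 5 (mod 11).
    Then x = 51 + 104·5 = 571, valid modulo lcm(104, 11) = 1144: x ≡ 571 (mod 1144).
Verify: 571 mod 8 = 3 ✓, 571 mod 13 = 12 ✓, 571 mod 11 = 10 ✓.

x ≡ 571 (mod 1144).


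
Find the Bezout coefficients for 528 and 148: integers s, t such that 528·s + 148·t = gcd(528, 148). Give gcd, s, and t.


Euclidean algorithm on (528, 148) — divide until remainder is 0:
  528 = 3 · 148 + 84
  148 = 1 · 84 + 64
  84 = 1 · 64 + 20
  64 = 3 · 20 + 4
  20 = 5 · 4 + 0
gcd(528, 148) = 4.
Track Bezout coefficients alongside the remainders: start with r₀ = 528 = a·1 + b·0 (s = 1, t = 0) and r₁ = 148 = a·0 + b·1 (s = 0, t = 1); each new remainder r_{k+1} = r_{k-1} − q_k·r_k inherits s_{k+1} = s_{k-1} − q_k·s_k, t_{k+1} = t_{k-1} − q_k·t_k, so r_k = a·s_k + b·t_k at every step:
  q = 3: r = 84, s = 1 − 3·0 = 1, t = 0 − 3·1 = -3  (check: 528·1 + 148·(-3) = 84)
  q = 1: r = 64, s = 0 − 1·1 = -1, t = 1 − 1·(-3) = 4  (check: 528·(-1) + 148·4 = 64)
  q = 1: r = 20, s = 1 − 1·(-1) = 2, t = -3 − 1·4 = -7  (check: 528·2 + 148·(-7) = 20)
  q = 3: r = 4, s = -1 − 3·2 = -7, t = 4 − 3·(-7) = 25  (check: 528·(-7) + 148·25 = 4)
The row with r = 4 (the gcd) gives the Bezout coefficients s = -7, t = 25.
Result: 528 · (-7) + 148 · (25) = 4.

gcd(528, 148) = 4; s = -7, t = 25 (check: 528·(-7) + 148·25 = 4).


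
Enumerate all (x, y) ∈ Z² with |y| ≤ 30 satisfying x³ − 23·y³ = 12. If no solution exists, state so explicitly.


The equation is x³ - 23y³ = 12. For fixed y, x³ = 23·y³ + 12, so a solution requires the RHS to be a perfect cube.
Strategy: iterate y from -30 to 30, compute RHS = 23·y³ + 12, and check whether it is a (positive or negative) perfect cube.
Check small values of y:
  y = 0: RHS = 12 is not a perfect cube.
  y = 1: RHS = 35 is not a perfect cube.
  y = -1: RHS = -11 is not a perfect cube.
  y = 2: RHS = 196 is not a perfect cube.
  y = -2: RHS = -172 is not a perfect cube.
  y = 3: RHS = 633 is not a perfect cube.
  y = -3: RHS = -609 is not a perfect cube.
Continuing the search up to |y| = 30 finds no solutions either.
No (x, y) in the scanned range satisfies the equation.

No integer solutions with |y| ≤ 30.


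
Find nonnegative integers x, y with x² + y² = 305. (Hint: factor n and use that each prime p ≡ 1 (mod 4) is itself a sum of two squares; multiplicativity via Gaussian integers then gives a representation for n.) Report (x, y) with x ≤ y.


Step 1: Factor n = 305 = 5 · 61.
Step 2: Check the mod-4 condition on each prime factor: 5 ≡ 1 (mod 4), exponent 1; 61 ≡ 1 (mod 4), exponent 1.
All primes ≡ 3 (mod 4) appear to even exponent (or don't appear), so by the two-squares theorem n IS expressible as a sum of two squares.
Step 3: Build a representation. Here n = 5 · 61 is a product of primes ≡ 1 (mod 4). Each prime p ≡ 1 (mod 4) is itself a sum of two squares; find a² by testing p − a² for a perfect square:
  5: 5 − 1² = 4 = 2² ⇒ 5 = 1² + 2².
  61: 61 − 1² = 60, 61 − 2² = 57, 61 − 3² = 52, 61 − 4² = 45, 61 − 5² = 36 = 6² ⇒ 61 = 5² + 6².
  Combine using the Brahmagupta–Fibonacci identity (a² + b²)(c² + d²) = (ac − bd)² + (ad + bc)² = (ac + bd)² + (ad − bc)²:
  5 · 61 = 305: from (1² + 2²)(5² + 6²), take (1·5 − 2·6, 1·6 + 2·5) = (5 − 12, 6 + 10) = (-7, 16); dropping signs (only squares matter) gives (7, 16); check 7² + 16² = 49 + 256 = 305 ✓.
Step 4: Order so x ≤ y and verify: 7² + 16² = 49 + 256 = 305 = n. ✓

n = 305 = 7² + 16² (one valid representation with x ≤ y).


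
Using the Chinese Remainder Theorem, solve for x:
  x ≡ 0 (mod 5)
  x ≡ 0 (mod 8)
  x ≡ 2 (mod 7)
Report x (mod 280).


Moduli 5, 8, 7 are pairwise coprime; by CRT there is a unique solution modulo M = 5 · 8 · 7 = 280.
Solve pairwise, accumulating the modulus:
  Start with x ≡ 0 (mod 5).
  Combine with x ≡ 0 (mod 8): since gcd(5, 8) = 1, we get a unique residue mod 40.
    Write x = 0 + 5·t and substitute into x ≡ 0 (mod 8): 5·t ≡ 0 − 0 = 0 (mod 8).
    The inverse of 5 mod 8 is 5 (since 5·5 = 25 = 3·8 + 1), so t ≡ 5·0 = 0 ≡ 0 (mod 8).
    Then x = 0 + 5·0 = 0, valid modulo lcm(5, 8) = 40: x ≡ 0 (mod 40).
  Combine with x ≡ 2 (mod 7): since gcd(40, 7) = 1, we get a unique residue mod 280.
    Write x = 0 + 40·t and substitute into x ≡ 2 (mod 7): 40·t ≡ 2 − 0 = 2 (mod 7).
    Reduce coefficients mod 7: 5·t ≡ 2 (mod 7).
    The inverse of 5 mod 7 is 3 (since 5·3 = 15 = 2·7 + 1), so t ≡ 3·2 = 6 ≡ 6 (mod 7).
    Then x = 0 + 40·6 = 240, valid modulo lcm(40, 7) = 280: x ≡ 240 (mod 280).
Verify: 240 mod 5 = 0 ✓, 240 mod 8 = 0 ✓, 240 mod 7 = 2 ✓.

x ≡ 240 (mod 280).


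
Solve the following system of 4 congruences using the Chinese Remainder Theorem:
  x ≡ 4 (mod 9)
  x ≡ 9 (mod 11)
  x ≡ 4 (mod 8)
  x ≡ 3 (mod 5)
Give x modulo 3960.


Product of moduli M = 9 · 11 · 8 · 5 = 3960.
Merge one congruence at a time:
  Start: x ≡ 4 (mod 9).
  Combine with x ≡ 9 (mod 11); new modulus lcm = 99.
    Write x = 4 + 9·t and substitute into x ≡ 9 (mod 11): 9·t ≡ 9 − 4 = 5 (mod 11).
    The inverse of 9 mod 11 is 5 (since 9·5 = 45 = 4·11 + 1), so t ≡ 5·5 = 25 ≡ 3 (mod 11).
    Then x = 4 + 9·3 = 31, valid modulo lcm(9, 11) = 99: x ≡ 31 (mod 99).
  Combine with x ≡ 4 (mod 8); new modulus lcm = 792.
    Write x = 31 + 99·t and substitute into x ≡ 4 (mod 8): 99·t ≡ 4 − 31 = -27 (mod 8).
    Reduce coefficients mod 8: 3·t ≡ 5 (mod 8).
    The inverse of 3 mod 8 is 3 (since 3·3 = 9 = 1·8 + 1), so t ≡ 3·5 = 15 ≡ 7 (mod 8).
    Then x = 31 + 99·7 = 724, valid modulo lcm(99, 8) = 792: x ≡ 724 (mod 792).
  Combine with x ≡ 3 (mod 5); new modulus lcm = 3960.
    Write x = 724 + 792·t and substitute into x ≡ 3 (mod 5): 792·t ≡ 3 − 724 = -721 (mod 5).
    Reduce coefficients mod 5: 2·t ≡ 4 (mod 5).
    The inverse of 2 mod 5 is 3 (since 2·3 = 6 = 1·5 + 1), so t ≡ 3·4 = 12 ≡ 2 (mod 5).
    Then x = 724 + 792·2 = 2308, valid modulo lcm(792, 5) = 3960: x ≡ 2308 (mod 3960).
Verify against each original: 2308 mod 9 = 4, 2308 mod 11 = 9, 2308 mod 8 = 4, 2308 mod 5 = 3.

x ≡ 2308 (mod 3960).


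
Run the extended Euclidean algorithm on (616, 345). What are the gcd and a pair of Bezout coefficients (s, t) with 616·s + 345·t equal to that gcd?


Euclidean algorithm on (616, 345) — divide until remainder is 0:
  616 = 1 · 345 + 271
  345 = 1 · 271 + 74
  271 = 3 · 74 + 49
  74 = 1 · 49 + 25
  49 = 1 · 25 + 24
  25 = 1 · 24 + 1
  24 = 24 · 1 + 0
gcd(616, 345) = 1.
Track Bezout coefficients alongside the remainders: start with r₀ = 616 = a·1 + b·0 (s = 1, t = 0) and r₁ = 345 = a·0 + b·1 (s = 0, t = 1); each new remainder r_{k+1} = r_{k-1} − q_k·r_k inherits s_{k+1} = s_{k-1} − q_k·s_k, t_{k+1} = t_{k-1} − q_k·t_k, so r_k = a·s_k + b·t_k at every step:
  q = 1: r = 271, s = 1 − 1·0 = 1, t = 0 − 1·1 = -1  (check: 616·1 + 345·(-1) = 271)
  q = 1: r = 74, s = 0 − 1·1 = -1, t = 1 − 1·(-1) = 2  (check: 616·(-1) + 345·2 = 74)
  q = 3: r = 49, s = 1 − 3·(-1) = 4, t = -1 − 3·2 = -7  (check: 616·4 + 345·(-7) = 49)
  q = 1: r = 25, s = -1 − 1·4 = -5, t = 2 − 1·(-7) = 9  (check: 616·(-5) + 345·9 = 25)
  q = 1: r = 24, s = 4 − 1·(-5) = 9, t = -7 − 1·9 = -16  (check: 616·9 + 345·(-16) = 24)
  q = 1: r = 1, s = -5 − 1·9 = -14, t = 9 − 1·(-16) = 25  (check: 616·(-14) + 345·25 = 1)
The row with r = 1 (the gcd) gives the Bezout coefficients s = -14, t = 25.
Result: 616 · (-14) + 345 · (25) = 1.

gcd(616, 345) = 1; s = -14, t = 25 (check: 616·(-14) + 345·25 = 1).


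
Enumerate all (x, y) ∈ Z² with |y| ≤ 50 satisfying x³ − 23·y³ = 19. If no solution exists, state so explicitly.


The equation is x³ - 23y³ = 19. For fixed y, x³ = 23·y³ + 19, so a solution requires the RHS to be a perfect cube.
Strategy: iterate y from -50 to 50, compute RHS = 23·y³ + 19, and check whether it is a (positive or negative) perfect cube.
Check small values of y:
  y = 0: RHS = 19 is not a perfect cube.
  y = 1: RHS = 42 is not a perfect cube.
  y = -1: RHS = -4 is not a perfect cube.
  y = 2: RHS = 203 is not a perfect cube.
  y = -2: RHS = -165 is not a perfect cube.
  y = 3: RHS = 640 is not a perfect cube.
  y = -3: RHS = -602 is not a perfect cube.
Continuing the search up to |y| = 50 finds no solutions either.
No (x, y) in the scanned range satisfies the equation.

No integer solutions with |y| ≤ 50.


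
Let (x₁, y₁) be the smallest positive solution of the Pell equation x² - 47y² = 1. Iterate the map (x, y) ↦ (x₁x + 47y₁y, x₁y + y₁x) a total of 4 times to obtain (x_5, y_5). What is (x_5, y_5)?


Step 1: Find the fundamental solution (x₁, y₁) of x² - 47y² = 1.
  Expand √47 as a continued fraction. a₀ = ⌊√47⌋ = 6; iterate m_{k+1} = d_k·a_k − m_k, d_{k+1} = (47 − m_{k+1}²)/d_k, a_{k+1} = ⌊(a₀ + m_{k+1})/d_{k+1}⌋ (starting m₀ = 0, d₀ = 1), with convergents p_k = a_k·p_{k-1} + p_{k-2}, q_k = a_k·q_{k-1} + q_{k-2} (p₋₁ = 1, q₋₁ = 0):
  k = 0: a₀ = 6; p₀/q₀ = 6/1; p₀² − 47·q₀² = 36 − 47 = -11.
  k = 1: m = 6, d = 11, a = ⌊(6 + 6)/11⌋ = 1; p/q = (1·6 + 1)/(1·1 + 0) = 7/1; p² − 47·q² = 49 − 47 = 2.
  k = 2: m = 5, d = 2, a = ⌊(6 + 5)/2⌋ = 5; p/q = (5·7 + 6)/(5·1 + 1) = 41/6; p² − 47·q² = 1681 − 1692 = -11.
  k = 3: m = 5, d = 11, a = ⌊(6 + 5)/11⌋ = 1; p/q = (1·41 + 7)/(1·6 + 1) = 48/7; p² − 47·q² = 2304 − 2303 = 1.
  The first convergent with p² − 47·q² = 1 gives the fundamental solution (x₁, y₁) = (48, 7).
Step 2: Apply the recurrence (x_{n+1}, y_{n+1}) = (x₁x_n + 47y₁y_n, x₁y_n + y₁x_n) repeatedly.
  From (x_1, y_1) = (48, 7): x_2 = 48·48 + 47·7·7 = 4607; y_2 = 48·7 + 7·48 = 672.
  From (x_2, y_2) = (4607, 672): x_3 = 48·4607 + 47·7·672 = 442224; y_3 = 48·672 + 7·4607 = 64505.
  From (x_3, y_3) = (442224, 64505): x_4 = 48·442224 + 47·7·64505 = 42448897; y_4 = 48·64505 + 7·442224 = 6191808.
  From (x_4, y_4) = (42448897, 6191808): x_5 = 48·42448897 + 47·7·6191808 = 4074651888; y_5 = 48·6191808 + 7·42448897 = 594349063.
Step 3: Verify x_5² - 47·y_5² = 16602788008381964544 - 16602788008381964543 = 1 (should be 1). ✓

(x_1, y_1) = (48, 7); (x_5, y_5) = (4074651888, 594349063).
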